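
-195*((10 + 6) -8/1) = -1560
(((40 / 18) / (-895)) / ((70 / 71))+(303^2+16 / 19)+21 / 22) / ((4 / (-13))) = -298385.08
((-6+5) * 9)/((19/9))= -81/19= -4.26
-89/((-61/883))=78587/61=1288.31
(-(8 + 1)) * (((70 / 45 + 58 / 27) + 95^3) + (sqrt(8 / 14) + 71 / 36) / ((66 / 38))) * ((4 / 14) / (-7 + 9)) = -145509607 / 132 - 114 * sqrt(7) / 539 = -1102346.07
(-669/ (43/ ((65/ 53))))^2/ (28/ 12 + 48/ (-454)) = 1287733698225/ 7879056797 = 163.44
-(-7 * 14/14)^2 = -49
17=17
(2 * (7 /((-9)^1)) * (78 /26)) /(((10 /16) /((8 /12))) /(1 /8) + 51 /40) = -560 /1053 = -0.53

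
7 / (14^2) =1 / 28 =0.04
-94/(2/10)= -470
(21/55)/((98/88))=12/35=0.34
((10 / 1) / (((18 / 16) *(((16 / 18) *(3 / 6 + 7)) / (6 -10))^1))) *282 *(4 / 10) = -601.60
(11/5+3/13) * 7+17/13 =1191/65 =18.32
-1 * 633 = -633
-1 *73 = -73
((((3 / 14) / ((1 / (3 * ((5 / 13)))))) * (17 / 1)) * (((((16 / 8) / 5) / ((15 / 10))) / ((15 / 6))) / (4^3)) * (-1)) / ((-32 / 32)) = 51 / 7280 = 0.01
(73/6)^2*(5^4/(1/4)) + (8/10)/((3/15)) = 3330661/9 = 370073.44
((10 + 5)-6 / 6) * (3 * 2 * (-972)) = -81648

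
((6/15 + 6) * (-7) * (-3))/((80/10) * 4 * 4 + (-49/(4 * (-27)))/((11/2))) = 399168/380405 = 1.05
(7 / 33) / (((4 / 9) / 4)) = 21 / 11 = 1.91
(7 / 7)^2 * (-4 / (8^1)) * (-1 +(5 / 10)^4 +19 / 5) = -229 / 160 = -1.43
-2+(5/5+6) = 5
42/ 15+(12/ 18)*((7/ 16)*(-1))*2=133/ 60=2.22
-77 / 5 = -15.40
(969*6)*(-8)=-46512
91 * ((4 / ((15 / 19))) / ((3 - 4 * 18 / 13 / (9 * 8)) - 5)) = -89908 / 405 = -222.00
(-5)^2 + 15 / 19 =25.79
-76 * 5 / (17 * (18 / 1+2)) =-19 / 17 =-1.12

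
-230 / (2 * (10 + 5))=-23 / 3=-7.67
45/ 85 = 9/ 17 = 0.53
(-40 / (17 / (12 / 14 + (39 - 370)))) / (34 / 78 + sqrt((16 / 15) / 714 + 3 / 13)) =846.35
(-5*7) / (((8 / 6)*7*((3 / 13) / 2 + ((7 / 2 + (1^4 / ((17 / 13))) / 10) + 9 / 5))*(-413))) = 16575 / 10025162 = 0.00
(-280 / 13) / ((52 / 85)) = -5950 / 169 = -35.21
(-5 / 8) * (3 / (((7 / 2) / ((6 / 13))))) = -45 / 182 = -0.25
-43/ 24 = -1.79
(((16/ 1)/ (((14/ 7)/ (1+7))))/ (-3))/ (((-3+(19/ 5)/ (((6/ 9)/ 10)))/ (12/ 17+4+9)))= -7456/ 1377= -5.41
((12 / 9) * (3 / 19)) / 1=4 / 19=0.21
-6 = -6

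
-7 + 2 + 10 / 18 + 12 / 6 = -22 / 9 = -2.44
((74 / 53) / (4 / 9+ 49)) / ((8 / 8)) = 666 / 23585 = 0.03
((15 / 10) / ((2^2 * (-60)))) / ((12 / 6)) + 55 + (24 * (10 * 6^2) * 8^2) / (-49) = -176084849 / 15680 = -11229.90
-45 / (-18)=5 / 2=2.50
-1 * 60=-60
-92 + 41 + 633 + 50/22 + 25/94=604413/1034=584.54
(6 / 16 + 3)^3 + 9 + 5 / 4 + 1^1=25443 / 512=49.69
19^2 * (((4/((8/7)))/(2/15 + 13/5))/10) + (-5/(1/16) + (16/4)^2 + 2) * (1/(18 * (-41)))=68353/1476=46.31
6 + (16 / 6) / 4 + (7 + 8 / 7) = 311 / 21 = 14.81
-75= -75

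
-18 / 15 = -6 / 5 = -1.20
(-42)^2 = 1764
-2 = -2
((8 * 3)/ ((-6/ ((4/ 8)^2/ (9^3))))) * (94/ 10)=-0.01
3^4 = 81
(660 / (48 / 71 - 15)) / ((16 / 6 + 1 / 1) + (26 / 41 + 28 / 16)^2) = -420115520 / 85258387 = -4.93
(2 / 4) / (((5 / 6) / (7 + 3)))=6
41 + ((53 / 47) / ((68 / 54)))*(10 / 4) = 138191 / 3196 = 43.24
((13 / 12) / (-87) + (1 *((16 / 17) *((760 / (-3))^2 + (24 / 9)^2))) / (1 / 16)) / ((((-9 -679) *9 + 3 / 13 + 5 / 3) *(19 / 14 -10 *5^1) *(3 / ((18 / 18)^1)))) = 1.07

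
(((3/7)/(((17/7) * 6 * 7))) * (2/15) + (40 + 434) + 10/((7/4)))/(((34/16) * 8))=856291/30345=28.22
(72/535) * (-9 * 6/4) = -972/535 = -1.82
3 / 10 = 0.30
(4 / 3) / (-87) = -4 / 261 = -0.02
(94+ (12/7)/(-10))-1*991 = -31401/35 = -897.17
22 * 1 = 22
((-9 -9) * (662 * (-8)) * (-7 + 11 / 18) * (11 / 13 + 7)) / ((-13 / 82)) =5094010560 / 169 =30142074.32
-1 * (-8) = 8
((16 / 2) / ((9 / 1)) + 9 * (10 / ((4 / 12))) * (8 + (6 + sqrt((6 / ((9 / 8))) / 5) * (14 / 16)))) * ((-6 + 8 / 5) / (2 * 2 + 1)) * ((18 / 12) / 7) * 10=-748616 / 105 - 594 * sqrt(15) / 5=-7589.79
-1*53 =-53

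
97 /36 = 2.69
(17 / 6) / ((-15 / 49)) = -9.26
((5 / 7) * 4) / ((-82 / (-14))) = 20 / 41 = 0.49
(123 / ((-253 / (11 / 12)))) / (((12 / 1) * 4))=-41 / 4416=-0.01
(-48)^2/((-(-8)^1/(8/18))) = 128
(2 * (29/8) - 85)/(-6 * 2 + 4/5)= 1555/224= 6.94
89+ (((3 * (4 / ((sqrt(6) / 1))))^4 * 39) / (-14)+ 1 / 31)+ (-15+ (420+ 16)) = -237515 / 217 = -1094.54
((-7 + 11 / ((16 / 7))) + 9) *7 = 763 / 16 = 47.69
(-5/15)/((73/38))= -38/219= -0.17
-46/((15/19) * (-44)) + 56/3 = 2199/110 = 19.99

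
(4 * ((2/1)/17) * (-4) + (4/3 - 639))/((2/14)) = -228319/51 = -4476.84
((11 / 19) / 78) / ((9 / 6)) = 11 / 2223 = 0.00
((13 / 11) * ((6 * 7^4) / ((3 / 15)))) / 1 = 936390 / 11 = 85126.36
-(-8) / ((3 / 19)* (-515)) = -152 / 1545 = -0.10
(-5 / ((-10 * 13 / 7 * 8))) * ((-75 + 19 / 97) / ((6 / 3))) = -6349 / 5044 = -1.26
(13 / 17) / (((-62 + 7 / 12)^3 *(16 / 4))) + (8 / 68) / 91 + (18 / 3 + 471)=295401252674257 / 619288160491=477.00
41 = 41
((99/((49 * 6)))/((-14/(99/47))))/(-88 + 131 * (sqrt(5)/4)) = 0.00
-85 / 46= -1.85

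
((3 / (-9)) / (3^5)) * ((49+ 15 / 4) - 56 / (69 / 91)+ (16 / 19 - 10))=158699 / 3822876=0.04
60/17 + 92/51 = 16/3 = 5.33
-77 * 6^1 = -462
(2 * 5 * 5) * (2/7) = 100/7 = 14.29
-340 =-340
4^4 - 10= 246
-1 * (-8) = 8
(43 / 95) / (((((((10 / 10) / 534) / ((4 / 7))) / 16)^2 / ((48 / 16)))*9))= 16741318656 / 4655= 3596416.47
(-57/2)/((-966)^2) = -19/622104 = -0.00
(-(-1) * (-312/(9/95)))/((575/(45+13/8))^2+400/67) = -2302445821/110502870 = -20.84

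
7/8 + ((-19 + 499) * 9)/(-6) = -5753/8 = -719.12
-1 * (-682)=682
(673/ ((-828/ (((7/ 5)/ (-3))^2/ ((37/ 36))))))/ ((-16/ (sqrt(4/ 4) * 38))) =626563/ 1531800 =0.41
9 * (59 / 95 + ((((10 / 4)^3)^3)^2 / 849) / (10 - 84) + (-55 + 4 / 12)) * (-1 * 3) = 4022603390452671 / 521532866560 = 7713.04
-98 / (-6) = 49 / 3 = 16.33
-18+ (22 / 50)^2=-11129 / 625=-17.81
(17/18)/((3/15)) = 85/18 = 4.72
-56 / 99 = -0.57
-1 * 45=-45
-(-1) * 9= 9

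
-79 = -79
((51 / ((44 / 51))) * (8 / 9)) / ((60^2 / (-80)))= -578 / 495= -1.17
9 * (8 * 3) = 216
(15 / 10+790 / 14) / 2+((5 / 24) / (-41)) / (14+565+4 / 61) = 28.96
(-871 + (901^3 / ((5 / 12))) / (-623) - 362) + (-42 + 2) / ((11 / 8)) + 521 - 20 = -96575195312 / 34265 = -2818479.36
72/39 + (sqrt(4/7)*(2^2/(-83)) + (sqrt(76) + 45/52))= -8*sqrt(7)/581 + 141/52 + 2*sqrt(19)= 11.39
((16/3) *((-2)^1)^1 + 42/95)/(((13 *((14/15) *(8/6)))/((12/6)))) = -4371/3458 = -1.26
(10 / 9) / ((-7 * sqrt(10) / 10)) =-10 * sqrt(10) / 63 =-0.50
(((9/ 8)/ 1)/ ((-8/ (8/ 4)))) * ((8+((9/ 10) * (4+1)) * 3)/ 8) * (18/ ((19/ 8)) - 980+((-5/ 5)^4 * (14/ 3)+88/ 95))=17772717/ 24320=730.79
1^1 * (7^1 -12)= -5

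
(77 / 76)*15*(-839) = -969045 / 76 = -12750.59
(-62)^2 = 3844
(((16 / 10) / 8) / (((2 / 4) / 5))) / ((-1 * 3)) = -2 / 3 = -0.67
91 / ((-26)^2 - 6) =91 / 670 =0.14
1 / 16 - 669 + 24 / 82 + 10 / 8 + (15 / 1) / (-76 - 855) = -407611881 / 610736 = -667.41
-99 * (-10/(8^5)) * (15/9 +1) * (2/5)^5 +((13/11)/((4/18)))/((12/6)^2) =585363/440000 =1.33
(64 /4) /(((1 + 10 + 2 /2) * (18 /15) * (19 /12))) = 0.70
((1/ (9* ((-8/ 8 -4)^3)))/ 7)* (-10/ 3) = 2/ 4725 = 0.00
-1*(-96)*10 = 960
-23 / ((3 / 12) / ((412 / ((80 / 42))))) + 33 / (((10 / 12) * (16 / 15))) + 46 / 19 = -15093641 / 760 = -19860.05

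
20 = 20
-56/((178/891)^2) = -11114334/7921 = -1403.15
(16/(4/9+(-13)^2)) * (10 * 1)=288/305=0.94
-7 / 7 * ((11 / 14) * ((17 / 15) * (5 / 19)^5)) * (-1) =116875 / 103996158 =0.00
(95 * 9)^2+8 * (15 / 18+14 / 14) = 2193119 / 3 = 731039.67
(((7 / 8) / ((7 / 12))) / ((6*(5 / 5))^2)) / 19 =1 / 456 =0.00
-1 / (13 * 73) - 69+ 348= 279.00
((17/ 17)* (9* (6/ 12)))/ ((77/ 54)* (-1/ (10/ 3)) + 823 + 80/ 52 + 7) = 10530/ 1944799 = 0.01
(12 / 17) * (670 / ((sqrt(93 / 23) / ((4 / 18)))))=5360 * sqrt(2139) / 4743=52.27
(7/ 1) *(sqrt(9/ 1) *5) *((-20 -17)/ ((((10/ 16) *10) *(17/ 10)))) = -6216/ 17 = -365.65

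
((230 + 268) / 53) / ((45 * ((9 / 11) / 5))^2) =0.17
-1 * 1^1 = -1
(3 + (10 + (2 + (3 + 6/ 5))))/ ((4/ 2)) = 48/ 5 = 9.60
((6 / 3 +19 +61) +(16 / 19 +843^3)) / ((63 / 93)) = 884352042.15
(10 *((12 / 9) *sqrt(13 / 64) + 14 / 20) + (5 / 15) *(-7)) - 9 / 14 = 169 / 42 + 5 *sqrt(13) / 3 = 10.03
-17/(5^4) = -17/625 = -0.03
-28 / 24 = -7 / 6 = -1.17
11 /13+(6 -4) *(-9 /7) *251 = -58657 /91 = -644.58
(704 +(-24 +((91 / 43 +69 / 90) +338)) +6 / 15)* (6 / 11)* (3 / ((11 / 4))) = 3161892 / 5203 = 607.71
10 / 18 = 5 / 9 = 0.56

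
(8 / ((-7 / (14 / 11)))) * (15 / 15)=-16 / 11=-1.45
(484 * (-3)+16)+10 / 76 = -54563 / 38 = -1435.87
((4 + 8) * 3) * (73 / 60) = 219 / 5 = 43.80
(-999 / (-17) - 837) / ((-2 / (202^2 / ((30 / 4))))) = 35989128 / 17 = 2117007.53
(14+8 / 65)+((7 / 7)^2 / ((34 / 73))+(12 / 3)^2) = 71317 / 2210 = 32.27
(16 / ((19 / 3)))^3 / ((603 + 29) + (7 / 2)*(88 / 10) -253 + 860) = 552960 / 43547791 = 0.01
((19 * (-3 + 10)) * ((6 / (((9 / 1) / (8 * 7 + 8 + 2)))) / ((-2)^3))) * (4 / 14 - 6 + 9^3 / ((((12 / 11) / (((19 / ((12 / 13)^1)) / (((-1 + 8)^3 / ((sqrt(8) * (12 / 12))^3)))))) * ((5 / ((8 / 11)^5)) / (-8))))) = 4180 + 49824792576 * sqrt(2) / 326095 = 220260.89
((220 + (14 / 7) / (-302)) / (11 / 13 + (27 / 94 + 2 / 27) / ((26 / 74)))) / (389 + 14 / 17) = 132145182 / 438928159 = 0.30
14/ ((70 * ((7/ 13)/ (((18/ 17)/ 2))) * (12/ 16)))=156/ 595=0.26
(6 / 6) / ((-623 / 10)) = -10 / 623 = -0.02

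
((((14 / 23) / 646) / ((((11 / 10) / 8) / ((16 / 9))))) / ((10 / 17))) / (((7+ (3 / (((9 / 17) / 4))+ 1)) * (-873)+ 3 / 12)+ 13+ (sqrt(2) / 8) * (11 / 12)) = -12275630080 / 15860549755167953 - 14336 * sqrt(2) / 4325604478682169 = -0.00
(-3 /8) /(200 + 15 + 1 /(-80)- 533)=30 /25441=0.00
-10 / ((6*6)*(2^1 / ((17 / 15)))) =-17 / 108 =-0.16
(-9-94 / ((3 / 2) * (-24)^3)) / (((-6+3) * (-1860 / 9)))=-18653 / 1285632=-0.01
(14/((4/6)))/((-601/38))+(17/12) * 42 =69923/1202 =58.17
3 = 3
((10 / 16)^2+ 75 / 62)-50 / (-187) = 692925 / 371008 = 1.87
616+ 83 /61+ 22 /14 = 264284 /427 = 618.93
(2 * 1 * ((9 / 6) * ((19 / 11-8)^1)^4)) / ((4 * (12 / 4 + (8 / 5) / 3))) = 1020020445 / 3103892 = 328.63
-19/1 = -19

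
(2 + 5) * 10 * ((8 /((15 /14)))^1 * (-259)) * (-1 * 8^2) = 8663722.67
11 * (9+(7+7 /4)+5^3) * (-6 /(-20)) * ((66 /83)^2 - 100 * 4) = -12960422673 /68890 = -188132.13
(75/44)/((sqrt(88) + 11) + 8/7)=14875/42724 -1225 * sqrt(22)/21362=0.08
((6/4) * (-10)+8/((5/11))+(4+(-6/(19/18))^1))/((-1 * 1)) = -87/95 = -0.92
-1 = -1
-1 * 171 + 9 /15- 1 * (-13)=-787 /5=-157.40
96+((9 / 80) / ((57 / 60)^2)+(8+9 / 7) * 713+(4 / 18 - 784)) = 134935610 / 22743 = 5933.06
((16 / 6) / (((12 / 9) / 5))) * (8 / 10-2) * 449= -5388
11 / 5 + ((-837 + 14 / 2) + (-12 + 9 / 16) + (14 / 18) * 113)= -751.35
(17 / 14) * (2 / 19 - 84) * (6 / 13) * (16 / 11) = -1300704 / 19019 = -68.39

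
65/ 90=13/ 18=0.72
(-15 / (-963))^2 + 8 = 824353 / 103041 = 8.00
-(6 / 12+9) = -19 / 2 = -9.50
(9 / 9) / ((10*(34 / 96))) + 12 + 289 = 25609 / 85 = 301.28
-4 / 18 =-2 / 9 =-0.22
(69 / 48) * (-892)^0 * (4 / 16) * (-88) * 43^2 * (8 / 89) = -467797 / 89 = -5256.15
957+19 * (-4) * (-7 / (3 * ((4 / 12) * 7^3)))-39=45058 / 49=919.55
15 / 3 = 5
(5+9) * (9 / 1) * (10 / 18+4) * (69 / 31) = 39606 / 31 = 1277.61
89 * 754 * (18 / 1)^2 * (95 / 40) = 51638067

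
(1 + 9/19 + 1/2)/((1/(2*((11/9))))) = 275/57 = 4.82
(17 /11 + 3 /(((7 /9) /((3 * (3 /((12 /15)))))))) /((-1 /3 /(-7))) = 41523 /44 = 943.70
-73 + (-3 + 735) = 659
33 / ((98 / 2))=33 / 49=0.67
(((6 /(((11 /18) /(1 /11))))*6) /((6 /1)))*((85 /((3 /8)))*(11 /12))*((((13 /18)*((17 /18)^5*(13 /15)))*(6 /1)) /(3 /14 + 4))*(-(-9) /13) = 2196518779 /25548534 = 85.97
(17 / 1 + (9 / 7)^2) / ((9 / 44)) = 40216 / 441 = 91.19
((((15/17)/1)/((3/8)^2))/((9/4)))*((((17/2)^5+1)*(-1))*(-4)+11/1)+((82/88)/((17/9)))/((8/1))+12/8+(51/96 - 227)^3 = -108222543014471/9732096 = -11120168.05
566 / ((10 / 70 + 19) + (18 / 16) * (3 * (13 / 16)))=507136 / 19609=25.86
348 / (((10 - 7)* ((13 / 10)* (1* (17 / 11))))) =12760 / 221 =57.74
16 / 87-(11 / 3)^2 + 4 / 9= -1115 / 87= -12.82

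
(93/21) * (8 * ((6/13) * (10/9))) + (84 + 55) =42907/273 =157.17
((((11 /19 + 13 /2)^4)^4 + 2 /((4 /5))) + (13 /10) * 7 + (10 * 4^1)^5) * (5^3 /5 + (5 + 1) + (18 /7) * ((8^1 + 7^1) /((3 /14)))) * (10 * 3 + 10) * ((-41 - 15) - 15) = -56305187204302973618717933559535622383443673 /2362912059945952605642752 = -23828727339768562627.88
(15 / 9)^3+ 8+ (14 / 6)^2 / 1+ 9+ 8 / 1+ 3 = 1028 / 27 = 38.07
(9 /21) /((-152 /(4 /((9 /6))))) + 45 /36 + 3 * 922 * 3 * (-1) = -4413875 /532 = -8296.76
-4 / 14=-2 / 7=-0.29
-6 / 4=-3 / 2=-1.50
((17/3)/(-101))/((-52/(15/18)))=85/94536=0.00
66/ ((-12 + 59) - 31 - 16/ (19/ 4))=209/ 40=5.22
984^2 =968256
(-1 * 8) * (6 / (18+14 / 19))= -228 / 89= -2.56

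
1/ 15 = 0.07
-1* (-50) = 50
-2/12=-1/6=-0.17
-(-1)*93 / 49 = 93 / 49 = 1.90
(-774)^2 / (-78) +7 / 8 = -798677 / 104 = -7679.59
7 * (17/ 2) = 119/ 2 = 59.50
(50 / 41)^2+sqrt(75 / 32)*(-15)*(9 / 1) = -205.19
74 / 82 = 37 / 41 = 0.90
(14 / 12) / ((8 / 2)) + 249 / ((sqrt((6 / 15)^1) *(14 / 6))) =7 / 24 + 747 *sqrt(10) / 14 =169.02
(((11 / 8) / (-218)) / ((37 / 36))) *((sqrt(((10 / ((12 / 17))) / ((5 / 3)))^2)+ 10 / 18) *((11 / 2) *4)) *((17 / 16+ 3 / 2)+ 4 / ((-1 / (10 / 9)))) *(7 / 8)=37414531 / 18584064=2.01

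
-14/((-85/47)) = 7.74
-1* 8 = -8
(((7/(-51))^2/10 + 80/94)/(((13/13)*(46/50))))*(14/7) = 5213515/2811681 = 1.85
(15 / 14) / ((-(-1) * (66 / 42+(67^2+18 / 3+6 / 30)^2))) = 375 / 7072388614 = 0.00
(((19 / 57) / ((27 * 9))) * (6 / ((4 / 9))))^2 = 1 / 2916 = 0.00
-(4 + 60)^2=-4096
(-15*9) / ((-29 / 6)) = 810 / 29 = 27.93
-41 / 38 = -1.08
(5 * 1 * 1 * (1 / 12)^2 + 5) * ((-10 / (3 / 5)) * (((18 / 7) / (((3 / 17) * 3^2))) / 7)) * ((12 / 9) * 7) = -308125 / 1701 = -181.14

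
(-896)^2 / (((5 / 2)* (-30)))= -802816 / 75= -10704.21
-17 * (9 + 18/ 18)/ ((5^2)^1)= -34/ 5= -6.80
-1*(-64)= 64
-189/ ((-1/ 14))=2646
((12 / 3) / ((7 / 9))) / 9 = 4 / 7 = 0.57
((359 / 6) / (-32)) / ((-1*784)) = 359 / 150528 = 0.00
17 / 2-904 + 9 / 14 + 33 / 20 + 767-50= -176.21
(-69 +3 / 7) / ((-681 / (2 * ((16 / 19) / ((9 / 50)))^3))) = 20.62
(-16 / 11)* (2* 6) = -17.45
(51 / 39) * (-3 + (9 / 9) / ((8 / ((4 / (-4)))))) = -425 / 104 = -4.09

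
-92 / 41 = -2.24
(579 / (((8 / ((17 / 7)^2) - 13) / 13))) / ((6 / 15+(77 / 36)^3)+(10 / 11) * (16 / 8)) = -1116400304448 / 20729306531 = -53.86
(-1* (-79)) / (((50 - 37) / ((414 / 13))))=32706 / 169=193.53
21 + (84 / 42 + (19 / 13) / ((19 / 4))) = 303 / 13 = 23.31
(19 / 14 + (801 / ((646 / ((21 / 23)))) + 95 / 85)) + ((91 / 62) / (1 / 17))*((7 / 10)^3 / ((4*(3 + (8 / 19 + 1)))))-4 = 14062292771 / 154760928000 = 0.09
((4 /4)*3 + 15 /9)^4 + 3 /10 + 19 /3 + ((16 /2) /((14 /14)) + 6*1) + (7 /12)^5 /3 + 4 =1862236739 /3732480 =498.93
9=9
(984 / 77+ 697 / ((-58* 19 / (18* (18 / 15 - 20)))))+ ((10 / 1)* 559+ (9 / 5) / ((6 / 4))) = 1234204106 / 212135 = 5818.01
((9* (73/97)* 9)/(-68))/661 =-5913/4359956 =-0.00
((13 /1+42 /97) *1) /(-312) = -1303 /30264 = -0.04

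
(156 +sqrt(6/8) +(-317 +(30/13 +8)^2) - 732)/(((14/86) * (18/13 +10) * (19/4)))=-5717323/63973 +559 * sqrt(3)/9842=-89.27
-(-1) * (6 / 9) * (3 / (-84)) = -1 / 42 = -0.02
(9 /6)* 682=1023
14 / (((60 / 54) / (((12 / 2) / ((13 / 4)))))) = 1512 / 65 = 23.26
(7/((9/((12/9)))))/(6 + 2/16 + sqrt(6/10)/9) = 54880/324071-1792*sqrt(15)/2916639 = 0.17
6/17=0.35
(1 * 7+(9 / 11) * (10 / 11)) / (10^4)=937 / 1210000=0.00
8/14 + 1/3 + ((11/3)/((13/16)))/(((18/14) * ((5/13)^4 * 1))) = 161.30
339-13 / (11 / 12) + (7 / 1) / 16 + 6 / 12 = 57333 / 176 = 325.76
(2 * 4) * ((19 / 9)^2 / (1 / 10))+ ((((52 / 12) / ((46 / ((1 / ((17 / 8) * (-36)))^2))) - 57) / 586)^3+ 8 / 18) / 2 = 605063434948971356950956773045 / 1695972089545074683887212432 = 356.76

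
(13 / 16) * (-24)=-39 / 2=-19.50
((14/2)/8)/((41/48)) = 42/41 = 1.02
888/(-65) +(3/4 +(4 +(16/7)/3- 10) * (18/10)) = -40659/1820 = -22.34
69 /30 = 23 /10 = 2.30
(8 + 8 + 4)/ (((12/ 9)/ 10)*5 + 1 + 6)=60/ 23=2.61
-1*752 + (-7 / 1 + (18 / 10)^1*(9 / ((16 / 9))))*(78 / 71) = -2129089 / 2840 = -749.68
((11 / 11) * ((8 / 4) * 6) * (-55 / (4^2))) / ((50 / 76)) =-627 / 10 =-62.70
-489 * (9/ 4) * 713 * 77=-241619301/ 4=-60404825.25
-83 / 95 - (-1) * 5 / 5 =12 / 95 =0.13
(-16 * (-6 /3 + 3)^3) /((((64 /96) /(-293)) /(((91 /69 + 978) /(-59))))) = -158391112 /1357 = -116721.53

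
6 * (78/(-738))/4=-13/82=-0.16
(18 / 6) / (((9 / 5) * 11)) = 5 / 33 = 0.15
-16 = -16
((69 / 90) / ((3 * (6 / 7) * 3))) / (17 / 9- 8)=-161 / 9900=-0.02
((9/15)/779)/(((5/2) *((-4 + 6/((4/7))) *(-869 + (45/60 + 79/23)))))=-368/6714454175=-0.00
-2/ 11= -0.18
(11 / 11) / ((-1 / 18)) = -18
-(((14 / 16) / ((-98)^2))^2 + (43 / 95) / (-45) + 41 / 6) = -3514124809907 / 515020262400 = -6.82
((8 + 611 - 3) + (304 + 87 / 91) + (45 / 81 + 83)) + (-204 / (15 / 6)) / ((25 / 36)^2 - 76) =403022972717 / 400781745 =1005.59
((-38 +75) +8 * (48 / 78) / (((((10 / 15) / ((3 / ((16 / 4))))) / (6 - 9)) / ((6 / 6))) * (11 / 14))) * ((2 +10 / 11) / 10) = 36272 / 7865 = 4.61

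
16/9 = 1.78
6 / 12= 0.50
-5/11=-0.45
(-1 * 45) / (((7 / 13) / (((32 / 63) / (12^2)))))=-130 / 441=-0.29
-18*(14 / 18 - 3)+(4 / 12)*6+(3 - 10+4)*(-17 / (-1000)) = 41949 / 1000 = 41.95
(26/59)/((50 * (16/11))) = 143/23600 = 0.01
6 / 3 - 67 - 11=-76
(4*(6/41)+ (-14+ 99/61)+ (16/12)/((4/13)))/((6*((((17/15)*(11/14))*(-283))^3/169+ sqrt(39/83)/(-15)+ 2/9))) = 1459913525789019543109140000/111217759392717356446387075324823 -507695272363188000000*sqrt(3237)/4559928135101411614301870088317743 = 0.00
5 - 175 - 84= -254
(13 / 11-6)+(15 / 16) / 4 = -3227 / 704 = -4.58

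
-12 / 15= -4 / 5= -0.80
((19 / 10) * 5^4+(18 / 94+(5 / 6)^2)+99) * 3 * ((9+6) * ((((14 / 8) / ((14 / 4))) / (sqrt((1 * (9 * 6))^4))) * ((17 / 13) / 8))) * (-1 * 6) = -185151845 / 19004544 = -9.74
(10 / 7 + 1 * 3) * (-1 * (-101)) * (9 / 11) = 365.96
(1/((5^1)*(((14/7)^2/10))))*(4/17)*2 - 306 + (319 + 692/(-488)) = 24509/2074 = 11.82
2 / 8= 1 / 4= 0.25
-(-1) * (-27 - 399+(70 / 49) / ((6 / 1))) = -8941 / 21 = -425.76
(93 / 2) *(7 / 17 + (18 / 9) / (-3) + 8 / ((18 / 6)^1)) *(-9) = -34317 / 34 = -1009.32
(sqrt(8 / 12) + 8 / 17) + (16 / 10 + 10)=sqrt(6) / 3 + 1026 / 85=12.89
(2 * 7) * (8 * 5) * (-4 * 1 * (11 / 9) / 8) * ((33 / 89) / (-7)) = 4840 / 267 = 18.13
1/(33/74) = 74/33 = 2.24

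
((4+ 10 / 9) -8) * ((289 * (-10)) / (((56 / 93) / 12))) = 1164670 / 7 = 166381.43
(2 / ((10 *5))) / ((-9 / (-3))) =1 / 75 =0.01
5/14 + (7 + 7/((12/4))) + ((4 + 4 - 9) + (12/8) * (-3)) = 88/21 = 4.19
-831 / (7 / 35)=-4155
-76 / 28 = -19 / 7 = -2.71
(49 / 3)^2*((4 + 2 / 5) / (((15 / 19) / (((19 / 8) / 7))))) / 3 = 1362053 / 8100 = 168.15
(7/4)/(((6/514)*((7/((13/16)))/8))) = 3341/24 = 139.21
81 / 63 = 9 / 7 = 1.29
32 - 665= -633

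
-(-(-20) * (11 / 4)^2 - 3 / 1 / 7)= -4223 / 28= -150.82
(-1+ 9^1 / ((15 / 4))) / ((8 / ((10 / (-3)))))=-7 / 12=-0.58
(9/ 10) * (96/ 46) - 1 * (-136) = 15856/ 115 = 137.88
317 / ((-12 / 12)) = -317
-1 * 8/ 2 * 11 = -44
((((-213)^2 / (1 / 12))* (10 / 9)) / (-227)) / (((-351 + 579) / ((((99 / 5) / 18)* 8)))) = -443608 / 4313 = -102.85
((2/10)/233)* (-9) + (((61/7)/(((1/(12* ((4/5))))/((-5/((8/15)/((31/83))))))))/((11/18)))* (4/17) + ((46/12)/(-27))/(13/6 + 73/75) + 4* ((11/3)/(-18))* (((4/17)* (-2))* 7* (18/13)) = -2283386249094568/20925299750355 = -109.12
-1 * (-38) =38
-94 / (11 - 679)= 47 / 334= 0.14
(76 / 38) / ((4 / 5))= 5 / 2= 2.50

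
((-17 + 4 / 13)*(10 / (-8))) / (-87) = -1085 / 4524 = -0.24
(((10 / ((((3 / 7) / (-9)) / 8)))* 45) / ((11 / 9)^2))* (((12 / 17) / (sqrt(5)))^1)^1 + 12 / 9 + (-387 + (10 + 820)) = 1333 / 3-14696640* sqrt(5) / 2057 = -15531.69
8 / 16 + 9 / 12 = 5 / 4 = 1.25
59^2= 3481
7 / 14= 0.50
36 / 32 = 9 / 8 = 1.12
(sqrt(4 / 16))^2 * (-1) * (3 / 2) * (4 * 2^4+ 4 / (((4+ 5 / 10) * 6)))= -433 / 18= -24.06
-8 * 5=-40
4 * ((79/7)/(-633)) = -316/4431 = -0.07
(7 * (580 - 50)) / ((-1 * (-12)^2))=-1855 / 72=-25.76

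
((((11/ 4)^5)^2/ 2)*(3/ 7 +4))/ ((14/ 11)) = 8844661788941/ 205520896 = 43035.34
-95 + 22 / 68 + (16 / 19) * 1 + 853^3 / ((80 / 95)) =3808931492413 / 5168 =737022347.60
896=896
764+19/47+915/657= 7882348/10293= 765.80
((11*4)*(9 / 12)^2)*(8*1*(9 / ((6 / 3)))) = 891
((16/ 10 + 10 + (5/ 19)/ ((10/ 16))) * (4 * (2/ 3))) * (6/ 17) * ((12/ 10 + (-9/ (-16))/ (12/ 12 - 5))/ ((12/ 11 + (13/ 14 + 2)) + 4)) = 14904813/ 9972625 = 1.49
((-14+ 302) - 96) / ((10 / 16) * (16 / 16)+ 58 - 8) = 512 / 135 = 3.79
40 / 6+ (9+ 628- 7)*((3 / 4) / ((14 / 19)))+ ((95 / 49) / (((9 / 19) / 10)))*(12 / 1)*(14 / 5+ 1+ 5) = 2922415 / 588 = 4970.09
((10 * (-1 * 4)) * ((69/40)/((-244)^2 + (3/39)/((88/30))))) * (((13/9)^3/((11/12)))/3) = -10510448/8275269501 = -0.00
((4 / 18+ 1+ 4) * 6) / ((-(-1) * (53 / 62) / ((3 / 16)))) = 1457 / 212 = 6.87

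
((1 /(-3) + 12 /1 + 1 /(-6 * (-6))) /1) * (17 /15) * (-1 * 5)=-7157 /108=-66.27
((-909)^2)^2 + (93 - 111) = 682740290943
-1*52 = -52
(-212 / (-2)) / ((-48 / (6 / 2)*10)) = -53 / 80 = -0.66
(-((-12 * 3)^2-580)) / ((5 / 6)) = -4296 / 5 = -859.20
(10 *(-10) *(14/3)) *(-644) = 901600/3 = 300533.33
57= 57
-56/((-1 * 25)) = 56/25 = 2.24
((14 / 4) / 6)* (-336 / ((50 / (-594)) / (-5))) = -58212 / 5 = -11642.40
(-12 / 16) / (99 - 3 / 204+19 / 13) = -663 / 88795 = -0.01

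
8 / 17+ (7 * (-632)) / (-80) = 9481 / 170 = 55.77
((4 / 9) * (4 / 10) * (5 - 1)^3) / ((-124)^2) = 32 / 43245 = 0.00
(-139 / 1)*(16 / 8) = -278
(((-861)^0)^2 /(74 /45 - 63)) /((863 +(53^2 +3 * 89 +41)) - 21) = -45 /10930799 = -0.00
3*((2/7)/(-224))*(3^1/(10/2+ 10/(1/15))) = -9/121520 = -0.00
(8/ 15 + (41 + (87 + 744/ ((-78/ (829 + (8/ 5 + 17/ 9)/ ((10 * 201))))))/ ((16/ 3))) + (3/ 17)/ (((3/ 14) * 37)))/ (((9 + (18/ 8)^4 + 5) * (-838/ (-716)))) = -1238156685835936/ 40306402792125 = -30.72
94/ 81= 1.16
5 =5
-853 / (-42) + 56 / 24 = 317 / 14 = 22.64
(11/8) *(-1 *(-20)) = 55/2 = 27.50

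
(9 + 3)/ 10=6/ 5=1.20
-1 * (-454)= 454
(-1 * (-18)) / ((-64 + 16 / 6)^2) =81 / 16928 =0.00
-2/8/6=-1/24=-0.04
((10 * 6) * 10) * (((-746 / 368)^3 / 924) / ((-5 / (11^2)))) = 2854231435 / 21803264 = 130.91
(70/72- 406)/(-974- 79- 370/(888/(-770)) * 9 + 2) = -14581/66114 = -0.22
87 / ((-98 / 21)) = -261 / 14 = -18.64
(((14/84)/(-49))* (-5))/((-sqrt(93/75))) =-25* sqrt(31)/9114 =-0.02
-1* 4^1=-4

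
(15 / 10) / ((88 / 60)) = 45 / 44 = 1.02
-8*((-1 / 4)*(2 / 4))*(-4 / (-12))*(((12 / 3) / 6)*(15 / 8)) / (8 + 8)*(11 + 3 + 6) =25 / 48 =0.52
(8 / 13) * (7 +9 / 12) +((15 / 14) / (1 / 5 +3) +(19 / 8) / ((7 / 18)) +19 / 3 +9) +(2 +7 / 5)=1307977 / 43680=29.94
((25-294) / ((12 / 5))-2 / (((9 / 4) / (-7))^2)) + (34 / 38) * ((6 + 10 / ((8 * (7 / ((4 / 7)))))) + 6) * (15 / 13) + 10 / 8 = -230767543 / 1960686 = -117.70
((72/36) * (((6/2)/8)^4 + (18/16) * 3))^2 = 193349025/4194304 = 46.10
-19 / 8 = -2.38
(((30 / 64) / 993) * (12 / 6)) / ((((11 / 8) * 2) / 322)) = 0.11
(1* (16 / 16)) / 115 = 0.01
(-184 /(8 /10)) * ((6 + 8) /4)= -805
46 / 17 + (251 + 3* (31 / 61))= 264674 / 1037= 255.23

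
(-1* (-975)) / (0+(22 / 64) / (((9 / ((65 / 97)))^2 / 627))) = 24388128 / 29887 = 816.01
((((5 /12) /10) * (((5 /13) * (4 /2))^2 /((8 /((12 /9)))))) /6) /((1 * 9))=0.00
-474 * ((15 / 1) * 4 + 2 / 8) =-57117 / 2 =-28558.50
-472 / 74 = -236 / 37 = -6.38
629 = 629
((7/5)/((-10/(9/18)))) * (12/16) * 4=-21/100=-0.21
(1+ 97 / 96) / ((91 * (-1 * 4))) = -193 / 34944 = -0.01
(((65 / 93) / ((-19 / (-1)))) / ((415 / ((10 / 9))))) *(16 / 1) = 2080 / 1319949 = 0.00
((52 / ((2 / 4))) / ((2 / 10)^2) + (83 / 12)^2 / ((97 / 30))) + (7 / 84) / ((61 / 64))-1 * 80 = 359973721 / 142008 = 2534.88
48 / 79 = 0.61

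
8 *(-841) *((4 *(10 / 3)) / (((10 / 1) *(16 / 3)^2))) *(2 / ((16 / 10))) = -394.22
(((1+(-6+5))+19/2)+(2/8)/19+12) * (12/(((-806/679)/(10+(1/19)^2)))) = -12026417445/5528354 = -2175.41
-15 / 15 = -1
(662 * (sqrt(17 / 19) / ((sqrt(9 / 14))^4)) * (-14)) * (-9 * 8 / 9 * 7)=101725568 * sqrt(323) / 1539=1187935.24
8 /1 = 8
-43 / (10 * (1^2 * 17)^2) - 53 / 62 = -38959 / 44795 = -0.87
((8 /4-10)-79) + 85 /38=-3221 /38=-84.76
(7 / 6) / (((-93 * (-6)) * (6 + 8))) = 1 / 6696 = 0.00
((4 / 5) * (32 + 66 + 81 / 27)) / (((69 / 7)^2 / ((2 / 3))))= 39592 / 71415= 0.55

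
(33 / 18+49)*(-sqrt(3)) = -305*sqrt(3) / 6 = -88.05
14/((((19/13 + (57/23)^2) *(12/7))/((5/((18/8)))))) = 1684865/705888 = 2.39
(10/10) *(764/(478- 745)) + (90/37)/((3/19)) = 123922/9879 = 12.54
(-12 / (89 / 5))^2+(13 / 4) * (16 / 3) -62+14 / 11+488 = 116335712 / 261393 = 445.06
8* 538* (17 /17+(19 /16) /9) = 43847 /9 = 4871.89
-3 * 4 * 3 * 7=-252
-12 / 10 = -6 / 5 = -1.20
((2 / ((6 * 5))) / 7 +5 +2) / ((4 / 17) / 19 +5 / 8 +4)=82688 / 54705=1.51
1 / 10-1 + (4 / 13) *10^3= 39883 / 130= 306.79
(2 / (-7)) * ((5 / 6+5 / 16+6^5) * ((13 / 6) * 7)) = -4852939 / 144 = -33700.97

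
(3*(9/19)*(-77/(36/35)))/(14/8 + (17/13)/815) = -85660575/1410427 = -60.73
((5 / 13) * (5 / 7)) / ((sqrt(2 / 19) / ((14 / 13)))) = 25 * sqrt(38) / 169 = 0.91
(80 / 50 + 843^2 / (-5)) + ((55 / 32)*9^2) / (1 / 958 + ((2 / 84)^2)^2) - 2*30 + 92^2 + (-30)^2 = 7879900591 / 15563270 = 506.31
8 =8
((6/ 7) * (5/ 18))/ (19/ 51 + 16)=17/ 1169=0.01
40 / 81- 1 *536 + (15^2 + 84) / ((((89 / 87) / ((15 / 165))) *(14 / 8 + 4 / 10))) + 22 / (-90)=-522.98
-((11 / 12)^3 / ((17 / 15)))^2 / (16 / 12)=-44289025 / 127844352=-0.35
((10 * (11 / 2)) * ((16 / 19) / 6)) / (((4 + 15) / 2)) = 0.81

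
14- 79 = -65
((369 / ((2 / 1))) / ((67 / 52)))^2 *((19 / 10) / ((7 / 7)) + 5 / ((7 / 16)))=42938915994 / 157115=273296.10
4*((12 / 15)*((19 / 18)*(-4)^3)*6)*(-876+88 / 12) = 1126718.58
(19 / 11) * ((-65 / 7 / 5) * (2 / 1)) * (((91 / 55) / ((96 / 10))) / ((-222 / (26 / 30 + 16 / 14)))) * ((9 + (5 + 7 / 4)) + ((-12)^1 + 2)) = 0.06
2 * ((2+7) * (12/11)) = 216/11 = 19.64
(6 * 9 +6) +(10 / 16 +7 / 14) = 489 / 8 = 61.12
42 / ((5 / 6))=252 / 5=50.40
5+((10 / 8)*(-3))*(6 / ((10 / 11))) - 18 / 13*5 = -1387 / 52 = -26.67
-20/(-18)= 10/9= 1.11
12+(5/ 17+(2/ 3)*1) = 12.96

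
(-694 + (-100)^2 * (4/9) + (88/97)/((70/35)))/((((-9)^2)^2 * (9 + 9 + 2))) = 1637267/57277530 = 0.03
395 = 395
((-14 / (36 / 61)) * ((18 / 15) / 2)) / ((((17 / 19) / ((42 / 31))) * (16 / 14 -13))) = 1.82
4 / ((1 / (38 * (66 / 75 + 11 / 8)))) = 342.76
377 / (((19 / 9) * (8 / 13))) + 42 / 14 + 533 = 125581 / 152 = 826.19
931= 931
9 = 9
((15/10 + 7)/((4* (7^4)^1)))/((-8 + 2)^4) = 17/24893568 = 0.00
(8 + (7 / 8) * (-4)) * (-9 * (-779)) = 63099 / 2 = 31549.50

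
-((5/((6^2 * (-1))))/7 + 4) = -1003/252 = -3.98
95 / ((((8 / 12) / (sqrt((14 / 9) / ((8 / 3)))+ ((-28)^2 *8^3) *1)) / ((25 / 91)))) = 15714491.44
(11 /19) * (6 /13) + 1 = 313 /247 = 1.27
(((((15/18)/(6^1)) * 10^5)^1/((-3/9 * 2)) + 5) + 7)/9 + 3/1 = -62383/27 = -2310.48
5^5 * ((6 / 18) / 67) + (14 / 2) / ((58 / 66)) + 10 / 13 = 24.28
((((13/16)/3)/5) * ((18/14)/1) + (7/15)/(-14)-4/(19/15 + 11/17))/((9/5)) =-210479/184464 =-1.14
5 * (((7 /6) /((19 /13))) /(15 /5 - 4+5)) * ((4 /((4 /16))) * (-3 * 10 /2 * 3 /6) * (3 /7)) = -975 /19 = -51.32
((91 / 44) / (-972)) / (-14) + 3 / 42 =42859 / 598752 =0.07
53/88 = 0.60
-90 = -90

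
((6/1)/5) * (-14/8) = -21/10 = -2.10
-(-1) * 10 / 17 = 10 / 17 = 0.59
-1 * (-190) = 190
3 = 3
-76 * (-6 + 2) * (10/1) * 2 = 6080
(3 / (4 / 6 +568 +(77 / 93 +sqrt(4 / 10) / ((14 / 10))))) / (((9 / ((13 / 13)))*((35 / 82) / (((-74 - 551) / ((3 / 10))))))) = -1178029527500 / 412346407773 +98502500*sqrt(10) / 137448802591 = -2.85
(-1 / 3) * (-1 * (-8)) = -8 / 3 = -2.67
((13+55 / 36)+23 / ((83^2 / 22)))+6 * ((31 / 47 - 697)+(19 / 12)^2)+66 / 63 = -676792411007 / 163186632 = -4147.35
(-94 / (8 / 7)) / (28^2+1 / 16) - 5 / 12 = -78517 / 150540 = -0.52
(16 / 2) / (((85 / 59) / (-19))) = -105.51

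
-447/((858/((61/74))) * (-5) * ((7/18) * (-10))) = -81801/3703700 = -0.02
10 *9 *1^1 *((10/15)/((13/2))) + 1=133/13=10.23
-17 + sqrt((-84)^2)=67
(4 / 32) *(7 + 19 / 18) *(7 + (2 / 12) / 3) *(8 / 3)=18415 / 972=18.95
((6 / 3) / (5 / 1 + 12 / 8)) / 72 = 0.00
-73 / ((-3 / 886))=64678 / 3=21559.33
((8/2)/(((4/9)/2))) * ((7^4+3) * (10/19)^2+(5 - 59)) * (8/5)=31810464/1805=17623.53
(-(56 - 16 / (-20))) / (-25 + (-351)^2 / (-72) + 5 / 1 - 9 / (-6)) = 2272 / 69185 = 0.03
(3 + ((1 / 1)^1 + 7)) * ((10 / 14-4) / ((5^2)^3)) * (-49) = 1771 / 15625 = 0.11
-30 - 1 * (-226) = 196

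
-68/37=-1.84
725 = 725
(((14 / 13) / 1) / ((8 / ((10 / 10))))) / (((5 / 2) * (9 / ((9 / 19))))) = 7 / 2470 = 0.00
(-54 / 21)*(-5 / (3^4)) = 10 / 63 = 0.16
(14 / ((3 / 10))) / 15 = 28 / 9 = 3.11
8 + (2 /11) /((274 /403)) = 12459 /1507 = 8.27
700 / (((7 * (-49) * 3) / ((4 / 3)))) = -400 / 441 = -0.91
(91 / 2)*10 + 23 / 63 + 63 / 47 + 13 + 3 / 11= 469.98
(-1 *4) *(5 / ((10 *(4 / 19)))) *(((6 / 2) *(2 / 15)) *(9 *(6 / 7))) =-1026 / 35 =-29.31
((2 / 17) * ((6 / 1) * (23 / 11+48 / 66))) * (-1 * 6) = -2232 / 187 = -11.94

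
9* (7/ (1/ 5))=315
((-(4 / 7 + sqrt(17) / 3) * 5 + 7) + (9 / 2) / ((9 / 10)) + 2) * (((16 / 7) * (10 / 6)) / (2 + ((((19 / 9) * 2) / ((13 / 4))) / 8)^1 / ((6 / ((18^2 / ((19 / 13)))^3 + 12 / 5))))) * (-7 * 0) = 0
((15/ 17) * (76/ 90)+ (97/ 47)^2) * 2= 1127602/ 112659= 10.01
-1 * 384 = -384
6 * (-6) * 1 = -36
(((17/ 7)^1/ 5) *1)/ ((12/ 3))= 17/ 140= 0.12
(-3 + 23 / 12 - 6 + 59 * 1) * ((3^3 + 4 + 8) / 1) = 8099 / 4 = 2024.75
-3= -3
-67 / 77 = -0.87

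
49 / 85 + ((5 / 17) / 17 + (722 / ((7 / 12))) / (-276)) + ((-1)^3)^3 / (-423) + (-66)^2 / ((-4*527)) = -18166000376 / 3050673885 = -5.95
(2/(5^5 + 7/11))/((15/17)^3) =54043/58019625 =0.00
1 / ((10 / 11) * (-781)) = -1 / 710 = -0.00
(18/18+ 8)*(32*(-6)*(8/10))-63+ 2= -7217/5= -1443.40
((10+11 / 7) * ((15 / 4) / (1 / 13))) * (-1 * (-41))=647595 / 28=23128.39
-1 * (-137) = 137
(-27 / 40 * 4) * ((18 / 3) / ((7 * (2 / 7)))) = -81 / 10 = -8.10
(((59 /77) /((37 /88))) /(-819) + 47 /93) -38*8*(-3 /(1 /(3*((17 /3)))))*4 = 407805082613 /6575751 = 62016.50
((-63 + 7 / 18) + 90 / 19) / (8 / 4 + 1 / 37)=-732341 / 25650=-28.55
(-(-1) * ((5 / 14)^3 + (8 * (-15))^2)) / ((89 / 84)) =118541175 / 8722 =13591.05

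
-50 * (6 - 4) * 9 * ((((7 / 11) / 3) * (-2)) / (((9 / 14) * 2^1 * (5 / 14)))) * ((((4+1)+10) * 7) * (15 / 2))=7203000 / 11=654818.18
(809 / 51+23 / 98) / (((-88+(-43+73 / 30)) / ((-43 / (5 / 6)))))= 20757390 / 3212881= 6.46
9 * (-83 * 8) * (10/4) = -14940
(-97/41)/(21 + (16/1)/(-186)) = -9021/79745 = -0.11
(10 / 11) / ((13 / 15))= 150 / 143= 1.05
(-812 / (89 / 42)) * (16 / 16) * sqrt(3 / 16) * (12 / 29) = -3528 * sqrt(3) / 89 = -68.66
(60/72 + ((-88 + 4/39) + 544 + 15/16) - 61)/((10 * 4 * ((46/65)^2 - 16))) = -16097185/25145856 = -0.64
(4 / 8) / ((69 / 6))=1 / 23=0.04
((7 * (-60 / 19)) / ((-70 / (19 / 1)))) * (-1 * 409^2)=-1003686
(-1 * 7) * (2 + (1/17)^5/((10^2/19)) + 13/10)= -3279869803/141985700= -23.10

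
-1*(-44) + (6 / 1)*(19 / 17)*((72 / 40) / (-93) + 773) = 5227.52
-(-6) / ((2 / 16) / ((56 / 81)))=896 / 27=33.19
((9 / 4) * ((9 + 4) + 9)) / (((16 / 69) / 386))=1318383 / 16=82398.94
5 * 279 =1395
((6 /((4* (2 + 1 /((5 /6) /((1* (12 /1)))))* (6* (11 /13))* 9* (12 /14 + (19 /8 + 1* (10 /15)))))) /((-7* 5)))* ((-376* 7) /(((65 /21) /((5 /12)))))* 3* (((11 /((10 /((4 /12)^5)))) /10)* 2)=2303 /163144125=0.00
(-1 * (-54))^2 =2916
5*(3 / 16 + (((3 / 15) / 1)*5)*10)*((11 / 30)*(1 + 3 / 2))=8965 / 192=46.69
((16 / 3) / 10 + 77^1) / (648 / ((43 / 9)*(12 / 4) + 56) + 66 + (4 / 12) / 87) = 21349191 / 20711405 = 1.03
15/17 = 0.88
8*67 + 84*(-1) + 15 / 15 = 453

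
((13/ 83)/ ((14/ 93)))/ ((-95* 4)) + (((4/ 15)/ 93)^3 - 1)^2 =1.00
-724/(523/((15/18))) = -1810/1569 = -1.15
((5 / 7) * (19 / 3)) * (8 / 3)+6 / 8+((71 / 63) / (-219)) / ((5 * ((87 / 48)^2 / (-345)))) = 12.92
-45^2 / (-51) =675 / 17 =39.71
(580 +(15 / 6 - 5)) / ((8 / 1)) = 1155 / 16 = 72.19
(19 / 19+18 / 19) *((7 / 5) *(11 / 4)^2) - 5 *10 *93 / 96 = -21143 / 760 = -27.82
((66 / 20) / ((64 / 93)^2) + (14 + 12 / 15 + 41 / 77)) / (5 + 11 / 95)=1336355215 / 306561024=4.36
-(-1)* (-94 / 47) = -2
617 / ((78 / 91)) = 4319 / 6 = 719.83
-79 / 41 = -1.93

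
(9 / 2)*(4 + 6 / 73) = 1341 / 73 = 18.37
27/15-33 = -156/5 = -31.20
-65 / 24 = -2.71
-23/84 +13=1069/84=12.73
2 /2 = 1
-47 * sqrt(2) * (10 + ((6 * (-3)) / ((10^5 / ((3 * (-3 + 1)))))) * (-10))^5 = -456511207189990291476371 * sqrt(2) / 97656250000000000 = -6610988.45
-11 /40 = -0.28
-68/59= -1.15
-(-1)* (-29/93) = -29/93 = -0.31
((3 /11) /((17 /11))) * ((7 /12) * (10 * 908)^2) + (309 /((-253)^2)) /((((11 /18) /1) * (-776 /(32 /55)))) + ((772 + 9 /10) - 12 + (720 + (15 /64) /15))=34692344011575641749 /4086928563520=8488610.33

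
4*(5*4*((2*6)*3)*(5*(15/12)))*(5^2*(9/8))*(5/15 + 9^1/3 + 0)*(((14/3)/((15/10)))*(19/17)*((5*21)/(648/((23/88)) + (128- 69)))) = 240896250000/992477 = 242722.25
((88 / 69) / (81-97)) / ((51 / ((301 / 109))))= -0.00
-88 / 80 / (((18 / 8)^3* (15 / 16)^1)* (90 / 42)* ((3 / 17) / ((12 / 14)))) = -191488 / 820125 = -0.23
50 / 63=0.79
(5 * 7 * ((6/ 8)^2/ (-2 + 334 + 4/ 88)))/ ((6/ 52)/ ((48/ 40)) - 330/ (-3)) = 3003/ 5576150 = 0.00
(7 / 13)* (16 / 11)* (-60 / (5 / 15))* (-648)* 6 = 78382080 / 143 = 548126.43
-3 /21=-1 /7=-0.14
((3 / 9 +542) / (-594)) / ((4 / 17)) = -27659 / 7128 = -3.88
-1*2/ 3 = -2/ 3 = -0.67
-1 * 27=-27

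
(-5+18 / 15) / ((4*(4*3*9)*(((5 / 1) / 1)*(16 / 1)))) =-19 / 172800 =-0.00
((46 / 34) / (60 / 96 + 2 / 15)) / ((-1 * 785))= -0.00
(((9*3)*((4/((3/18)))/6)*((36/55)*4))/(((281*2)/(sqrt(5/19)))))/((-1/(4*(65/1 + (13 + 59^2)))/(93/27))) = -381297024*sqrt(95)/293645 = -12656.18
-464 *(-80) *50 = 1856000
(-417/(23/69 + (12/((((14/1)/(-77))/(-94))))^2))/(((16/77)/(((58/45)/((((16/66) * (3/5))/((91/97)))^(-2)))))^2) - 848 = -2331729054006384612105616/2749680487434020765625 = -848.00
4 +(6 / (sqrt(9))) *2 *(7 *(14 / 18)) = 232 / 9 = 25.78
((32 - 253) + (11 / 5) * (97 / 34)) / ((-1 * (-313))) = -36503 / 53210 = -0.69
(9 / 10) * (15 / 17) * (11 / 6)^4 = 14641 / 1632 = 8.97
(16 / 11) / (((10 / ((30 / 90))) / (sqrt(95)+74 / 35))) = 592 / 5775+8*sqrt(95) / 165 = 0.58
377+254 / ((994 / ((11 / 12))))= 2249825 / 5964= 377.23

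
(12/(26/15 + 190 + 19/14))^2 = 0.00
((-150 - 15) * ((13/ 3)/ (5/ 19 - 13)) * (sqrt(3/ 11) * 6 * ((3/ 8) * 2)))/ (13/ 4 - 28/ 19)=4693 * sqrt(33)/ 363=74.27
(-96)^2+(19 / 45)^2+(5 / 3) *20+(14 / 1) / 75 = 18730639 / 2025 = 9249.70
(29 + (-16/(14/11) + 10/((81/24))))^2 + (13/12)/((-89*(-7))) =4781894213/12716676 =376.03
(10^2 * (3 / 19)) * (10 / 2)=1500 / 19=78.95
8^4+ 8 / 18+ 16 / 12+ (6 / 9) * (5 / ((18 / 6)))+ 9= 4107.89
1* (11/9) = 11/9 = 1.22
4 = 4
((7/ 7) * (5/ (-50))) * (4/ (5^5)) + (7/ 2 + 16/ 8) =171871/ 31250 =5.50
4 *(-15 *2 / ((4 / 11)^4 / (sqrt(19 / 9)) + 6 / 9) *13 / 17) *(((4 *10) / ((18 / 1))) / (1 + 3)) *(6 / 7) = -6353597232840 / 96901500913 + 26311633920 *sqrt(19) / 96901500913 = -64.38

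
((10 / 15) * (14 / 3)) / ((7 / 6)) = 8 / 3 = 2.67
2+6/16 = 19/8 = 2.38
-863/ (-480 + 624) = -863/ 144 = -5.99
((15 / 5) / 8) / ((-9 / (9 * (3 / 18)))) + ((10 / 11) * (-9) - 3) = -1979 / 176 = -11.24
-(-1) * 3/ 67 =3/ 67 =0.04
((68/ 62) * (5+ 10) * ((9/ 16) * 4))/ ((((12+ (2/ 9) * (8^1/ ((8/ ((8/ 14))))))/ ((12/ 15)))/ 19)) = 549423/ 11842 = 46.40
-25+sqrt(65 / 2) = -25+sqrt(130) / 2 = -19.30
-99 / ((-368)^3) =99 / 49836032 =0.00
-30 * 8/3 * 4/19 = -320/19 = -16.84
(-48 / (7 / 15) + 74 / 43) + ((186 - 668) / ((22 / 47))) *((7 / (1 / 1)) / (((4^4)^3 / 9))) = -5618266898093 / 55549362176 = -101.14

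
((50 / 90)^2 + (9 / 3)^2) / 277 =754 / 22437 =0.03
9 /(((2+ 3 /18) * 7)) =54 /91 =0.59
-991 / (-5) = 991 / 5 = 198.20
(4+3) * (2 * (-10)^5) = -1400000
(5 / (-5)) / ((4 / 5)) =-5 / 4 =-1.25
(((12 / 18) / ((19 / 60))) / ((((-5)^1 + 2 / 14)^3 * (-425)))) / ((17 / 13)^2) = 57967 / 2293069055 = 0.00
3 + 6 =9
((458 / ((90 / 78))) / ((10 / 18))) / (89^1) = 17862 / 2225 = 8.03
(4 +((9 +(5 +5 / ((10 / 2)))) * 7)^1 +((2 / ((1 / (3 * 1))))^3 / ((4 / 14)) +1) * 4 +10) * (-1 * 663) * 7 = -14605227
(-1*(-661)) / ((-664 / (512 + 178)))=-228045 / 332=-686.88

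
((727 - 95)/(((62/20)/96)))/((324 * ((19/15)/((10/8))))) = 316000/5301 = 59.61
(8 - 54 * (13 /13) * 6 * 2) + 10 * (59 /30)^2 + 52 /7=-374153 /630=-593.89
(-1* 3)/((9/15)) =-5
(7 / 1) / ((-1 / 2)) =-14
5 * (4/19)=20/19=1.05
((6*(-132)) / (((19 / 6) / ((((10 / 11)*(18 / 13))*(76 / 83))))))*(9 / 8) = -349920 / 1079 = -324.30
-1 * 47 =-47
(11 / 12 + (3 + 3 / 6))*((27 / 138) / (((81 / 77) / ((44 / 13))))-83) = -11747927 / 32292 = -363.80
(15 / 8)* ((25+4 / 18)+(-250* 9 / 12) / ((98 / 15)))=-30665 / 4704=-6.52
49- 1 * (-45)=94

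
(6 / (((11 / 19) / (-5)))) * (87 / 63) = -5510 / 77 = -71.56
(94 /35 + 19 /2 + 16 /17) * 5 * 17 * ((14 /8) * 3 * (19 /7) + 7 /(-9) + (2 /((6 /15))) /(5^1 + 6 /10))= 4712335 /294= 16028.35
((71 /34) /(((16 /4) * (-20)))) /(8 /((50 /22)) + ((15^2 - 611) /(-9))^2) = -28755 /2030223232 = -0.00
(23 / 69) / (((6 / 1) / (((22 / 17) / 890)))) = 0.00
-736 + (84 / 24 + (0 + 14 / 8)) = -2923 / 4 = -730.75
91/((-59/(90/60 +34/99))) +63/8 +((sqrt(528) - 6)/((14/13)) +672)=26 * sqrt(33)/7 +219631981/327096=692.80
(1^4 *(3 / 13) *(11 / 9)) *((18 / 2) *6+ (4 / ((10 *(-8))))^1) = 913 / 60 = 15.22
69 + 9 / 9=70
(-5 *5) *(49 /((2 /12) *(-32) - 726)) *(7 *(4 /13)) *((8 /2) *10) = 2058000 /14261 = 144.31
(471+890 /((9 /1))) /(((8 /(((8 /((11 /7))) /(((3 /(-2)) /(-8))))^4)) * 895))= 413213736828928 /9552593655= 43256.71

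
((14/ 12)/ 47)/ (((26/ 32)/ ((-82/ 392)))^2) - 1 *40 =-326920432/ 8173347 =-40.00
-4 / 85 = -0.05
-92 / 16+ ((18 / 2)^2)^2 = 26221 / 4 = 6555.25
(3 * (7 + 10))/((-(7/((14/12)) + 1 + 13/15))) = -765/118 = -6.48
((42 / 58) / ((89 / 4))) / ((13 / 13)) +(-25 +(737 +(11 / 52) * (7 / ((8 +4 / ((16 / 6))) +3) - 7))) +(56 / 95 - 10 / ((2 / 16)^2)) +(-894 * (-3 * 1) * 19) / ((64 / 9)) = 3691027043853 / 510005600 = 7237.23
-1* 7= -7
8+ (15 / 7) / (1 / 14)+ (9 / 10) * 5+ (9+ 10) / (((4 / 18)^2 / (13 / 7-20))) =-194263 / 28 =-6937.96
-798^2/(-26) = 318402/13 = 24492.46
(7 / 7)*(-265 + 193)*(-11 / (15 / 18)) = 4752 / 5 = 950.40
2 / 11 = 0.18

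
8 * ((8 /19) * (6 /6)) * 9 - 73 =-811 /19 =-42.68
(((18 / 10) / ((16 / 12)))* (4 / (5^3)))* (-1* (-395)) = 2133 / 125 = 17.06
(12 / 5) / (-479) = -12 / 2395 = -0.01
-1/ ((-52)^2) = -1/ 2704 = -0.00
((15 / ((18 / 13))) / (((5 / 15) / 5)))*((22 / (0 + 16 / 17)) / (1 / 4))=60775 / 4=15193.75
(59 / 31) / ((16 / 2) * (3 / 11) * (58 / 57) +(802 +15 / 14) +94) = 172634 / 81571137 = 0.00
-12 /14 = -6 /7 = -0.86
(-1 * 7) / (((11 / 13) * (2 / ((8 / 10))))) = -182 / 55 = -3.31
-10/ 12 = -5/ 6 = -0.83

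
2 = 2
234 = 234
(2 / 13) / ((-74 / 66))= -66 / 481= -0.14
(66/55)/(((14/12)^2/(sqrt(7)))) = 216*sqrt(7)/245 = 2.33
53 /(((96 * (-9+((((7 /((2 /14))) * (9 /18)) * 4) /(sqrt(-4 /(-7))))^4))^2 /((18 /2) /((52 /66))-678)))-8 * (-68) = 3467003113259479124890619 /6373167487609336627200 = 544.00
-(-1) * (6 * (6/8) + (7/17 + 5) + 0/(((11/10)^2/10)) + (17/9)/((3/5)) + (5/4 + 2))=29945/1836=16.31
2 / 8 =1 / 4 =0.25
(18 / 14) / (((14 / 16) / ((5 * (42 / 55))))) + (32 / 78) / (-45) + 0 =756928 / 135135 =5.60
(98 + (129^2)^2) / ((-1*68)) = -16289587 / 4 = -4072396.75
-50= -50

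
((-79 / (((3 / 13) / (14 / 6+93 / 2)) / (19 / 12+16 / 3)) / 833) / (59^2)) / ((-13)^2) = -1921201 / 8142281784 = -0.00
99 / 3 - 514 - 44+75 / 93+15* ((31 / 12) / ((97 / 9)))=-6261755 / 12028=-520.60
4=4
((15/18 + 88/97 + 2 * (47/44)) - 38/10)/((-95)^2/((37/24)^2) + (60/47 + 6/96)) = 1267299728/62588759004915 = 0.00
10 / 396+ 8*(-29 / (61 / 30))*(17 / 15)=-1561519 / 12078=-129.29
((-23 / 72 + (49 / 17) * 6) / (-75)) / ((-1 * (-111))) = -20777 / 10189800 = -0.00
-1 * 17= -17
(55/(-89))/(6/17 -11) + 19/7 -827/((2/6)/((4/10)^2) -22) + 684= 19627819424/26950357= 728.30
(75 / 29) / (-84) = -25 / 812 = -0.03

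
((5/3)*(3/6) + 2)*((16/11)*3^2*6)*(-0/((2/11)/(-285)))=0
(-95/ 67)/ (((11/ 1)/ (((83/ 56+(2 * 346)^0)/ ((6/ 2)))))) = -13205/ 123816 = -0.11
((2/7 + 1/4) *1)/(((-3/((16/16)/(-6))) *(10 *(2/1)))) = 0.00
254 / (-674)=-127 / 337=-0.38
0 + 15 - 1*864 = -849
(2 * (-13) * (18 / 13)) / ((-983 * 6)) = 6 / 983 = 0.01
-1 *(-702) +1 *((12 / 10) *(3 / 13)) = 45648 / 65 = 702.28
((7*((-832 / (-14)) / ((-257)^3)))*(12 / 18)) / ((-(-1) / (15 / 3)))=-4160 / 50923779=-0.00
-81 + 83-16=-14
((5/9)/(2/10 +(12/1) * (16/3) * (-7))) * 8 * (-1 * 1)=200/20151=0.01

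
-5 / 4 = -1.25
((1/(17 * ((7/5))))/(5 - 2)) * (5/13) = 25/4641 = 0.01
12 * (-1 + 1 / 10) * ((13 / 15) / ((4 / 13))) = -1521 / 50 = -30.42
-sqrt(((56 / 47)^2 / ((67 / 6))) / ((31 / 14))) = -112 * sqrt(43617) / 97619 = -0.24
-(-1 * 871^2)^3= 436625333178768721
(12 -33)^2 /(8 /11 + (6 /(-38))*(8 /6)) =10241 /12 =853.42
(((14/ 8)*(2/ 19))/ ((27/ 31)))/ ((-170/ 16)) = -0.02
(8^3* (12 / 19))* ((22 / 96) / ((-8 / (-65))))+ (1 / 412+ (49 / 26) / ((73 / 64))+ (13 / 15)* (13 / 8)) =134869717267 / 222863160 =605.17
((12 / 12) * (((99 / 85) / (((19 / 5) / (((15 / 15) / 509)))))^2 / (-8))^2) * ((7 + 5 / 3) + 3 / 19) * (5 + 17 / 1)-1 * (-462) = 205223350418176210515888207 / 444206386186528210714208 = 462.00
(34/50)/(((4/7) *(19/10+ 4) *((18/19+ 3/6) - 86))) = -19/7965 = -0.00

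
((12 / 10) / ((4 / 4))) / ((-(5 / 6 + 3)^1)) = -36 / 115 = -0.31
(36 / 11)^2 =10.71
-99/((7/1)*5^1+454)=-33/163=-0.20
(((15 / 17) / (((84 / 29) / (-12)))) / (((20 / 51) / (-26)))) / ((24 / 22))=12441 / 56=222.16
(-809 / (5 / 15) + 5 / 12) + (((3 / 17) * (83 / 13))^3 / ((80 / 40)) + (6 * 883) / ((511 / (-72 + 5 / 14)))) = -1468087393896209 / 463315689564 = -3168.65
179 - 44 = 135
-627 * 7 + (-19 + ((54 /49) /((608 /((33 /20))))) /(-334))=-438619275131 /99505280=-4408.00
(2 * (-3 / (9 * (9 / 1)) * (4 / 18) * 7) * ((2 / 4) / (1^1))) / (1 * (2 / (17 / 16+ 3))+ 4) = -455 / 35478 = -0.01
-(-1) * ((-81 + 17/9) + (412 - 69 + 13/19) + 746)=172808/171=1010.57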